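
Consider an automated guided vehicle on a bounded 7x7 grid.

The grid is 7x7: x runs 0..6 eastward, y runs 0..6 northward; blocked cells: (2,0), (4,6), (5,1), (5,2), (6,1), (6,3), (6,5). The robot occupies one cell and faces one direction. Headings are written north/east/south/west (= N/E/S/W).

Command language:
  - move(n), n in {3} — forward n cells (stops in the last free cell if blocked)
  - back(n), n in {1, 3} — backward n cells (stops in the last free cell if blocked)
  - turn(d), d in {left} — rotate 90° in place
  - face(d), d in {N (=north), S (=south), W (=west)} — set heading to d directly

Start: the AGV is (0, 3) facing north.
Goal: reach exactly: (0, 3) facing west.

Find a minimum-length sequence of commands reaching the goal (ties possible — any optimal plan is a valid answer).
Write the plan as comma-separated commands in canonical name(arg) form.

from: (0, 3) facing north
1. turn(left) → (0, 3) facing west
nothing shorter than 1 reaches the goal.

turn(left)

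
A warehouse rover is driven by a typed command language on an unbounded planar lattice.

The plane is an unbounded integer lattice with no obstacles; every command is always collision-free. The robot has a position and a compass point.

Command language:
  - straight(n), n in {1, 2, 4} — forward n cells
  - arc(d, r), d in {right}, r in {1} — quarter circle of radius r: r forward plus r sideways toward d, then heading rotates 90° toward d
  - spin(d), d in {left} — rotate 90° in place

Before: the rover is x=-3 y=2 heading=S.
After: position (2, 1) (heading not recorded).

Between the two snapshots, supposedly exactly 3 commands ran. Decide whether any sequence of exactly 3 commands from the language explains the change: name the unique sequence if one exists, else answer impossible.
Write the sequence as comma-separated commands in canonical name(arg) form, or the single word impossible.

key: order matters: swapping spin(left) and arc(right, 1) lands elsewhere
from: x=-3 y=2 heading=S
t=1 spin(left) ⇒ x=-3 y=2 heading=E
t=2 straight(4) ⇒ x=1 y=2 heading=E
t=3 arc(right, 1) ⇒ x=2 y=1 heading=S
uniquely the one of 125 3-step routes that fits.

spin(left), straight(4), arc(right, 1)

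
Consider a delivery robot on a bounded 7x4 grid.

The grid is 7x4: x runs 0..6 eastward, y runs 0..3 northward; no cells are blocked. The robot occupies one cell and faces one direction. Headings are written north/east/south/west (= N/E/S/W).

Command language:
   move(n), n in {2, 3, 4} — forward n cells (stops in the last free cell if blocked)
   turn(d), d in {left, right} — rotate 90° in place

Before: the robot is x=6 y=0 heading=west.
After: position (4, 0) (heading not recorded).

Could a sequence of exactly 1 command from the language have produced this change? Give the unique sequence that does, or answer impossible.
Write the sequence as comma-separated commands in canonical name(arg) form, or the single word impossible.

start: x=6 y=0 heading=west
step 1 (move(2)): x=4 y=0 heading=west
no other 1-command option fits: unique.

move(2)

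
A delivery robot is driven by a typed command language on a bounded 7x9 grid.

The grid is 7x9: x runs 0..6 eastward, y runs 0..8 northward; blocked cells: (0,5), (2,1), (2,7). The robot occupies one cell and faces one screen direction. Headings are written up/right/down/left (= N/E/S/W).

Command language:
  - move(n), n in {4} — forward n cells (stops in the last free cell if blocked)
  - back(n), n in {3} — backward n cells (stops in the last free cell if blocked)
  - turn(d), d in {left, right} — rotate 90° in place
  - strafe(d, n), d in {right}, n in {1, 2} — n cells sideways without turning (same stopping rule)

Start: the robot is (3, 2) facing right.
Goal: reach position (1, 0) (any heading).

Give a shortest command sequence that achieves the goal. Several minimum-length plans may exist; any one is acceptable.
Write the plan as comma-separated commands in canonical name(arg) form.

t0: (3, 2) facing right
1. strafe(right, 2) → (3, 0) facing right
2. turn(right) → (3, 0) facing down
3. strafe(right, 2) → (1, 0) facing down
shorter routes all fall short; 3 is best.

strafe(right, 2), turn(right), strafe(right, 2)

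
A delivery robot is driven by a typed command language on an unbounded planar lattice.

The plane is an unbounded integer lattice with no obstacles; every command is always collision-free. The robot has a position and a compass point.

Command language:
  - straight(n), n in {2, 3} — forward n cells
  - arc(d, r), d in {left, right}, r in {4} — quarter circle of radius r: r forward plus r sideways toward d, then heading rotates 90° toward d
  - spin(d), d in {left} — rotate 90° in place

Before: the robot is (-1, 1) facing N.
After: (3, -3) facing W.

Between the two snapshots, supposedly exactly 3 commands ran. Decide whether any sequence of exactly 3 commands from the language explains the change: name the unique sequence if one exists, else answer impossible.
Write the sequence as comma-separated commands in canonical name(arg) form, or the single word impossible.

key: position moved to (3,-3) AND the heading swung to W — translation plus rotation needed
initial: (-1, 1) facing N
1. arc(right, 4) → (3, 5) facing E
2. arc(right, 4) → (7, 1) facing S
3. arc(right, 4) → (3, -3) facing W
no rival 3-sequence matches.

arc(right, 4), arc(right, 4), arc(right, 4)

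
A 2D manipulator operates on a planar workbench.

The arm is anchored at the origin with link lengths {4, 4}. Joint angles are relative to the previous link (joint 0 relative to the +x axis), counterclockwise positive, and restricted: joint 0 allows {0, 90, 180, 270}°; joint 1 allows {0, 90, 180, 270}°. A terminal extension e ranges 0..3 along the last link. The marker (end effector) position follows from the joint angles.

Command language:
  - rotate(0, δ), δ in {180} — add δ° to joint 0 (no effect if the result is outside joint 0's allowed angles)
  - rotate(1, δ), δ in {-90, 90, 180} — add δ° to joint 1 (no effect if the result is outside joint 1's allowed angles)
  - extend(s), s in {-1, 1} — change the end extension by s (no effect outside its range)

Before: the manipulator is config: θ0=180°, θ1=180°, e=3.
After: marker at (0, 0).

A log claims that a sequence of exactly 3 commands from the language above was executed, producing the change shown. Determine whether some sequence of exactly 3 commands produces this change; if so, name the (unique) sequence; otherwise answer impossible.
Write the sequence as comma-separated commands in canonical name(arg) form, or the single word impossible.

from: config: θ0=180°, θ1=180°, e=3
[1] after extend(-1): config: θ0=180°, θ1=180°, e=2
[2] after extend(-1): config: θ0=180°, θ1=180°, e=1
[3] after extend(-1): config: θ0=180°, θ1=180°, e=0
all 216 alternatives checked — unique.

extend(-1), extend(-1), extend(-1)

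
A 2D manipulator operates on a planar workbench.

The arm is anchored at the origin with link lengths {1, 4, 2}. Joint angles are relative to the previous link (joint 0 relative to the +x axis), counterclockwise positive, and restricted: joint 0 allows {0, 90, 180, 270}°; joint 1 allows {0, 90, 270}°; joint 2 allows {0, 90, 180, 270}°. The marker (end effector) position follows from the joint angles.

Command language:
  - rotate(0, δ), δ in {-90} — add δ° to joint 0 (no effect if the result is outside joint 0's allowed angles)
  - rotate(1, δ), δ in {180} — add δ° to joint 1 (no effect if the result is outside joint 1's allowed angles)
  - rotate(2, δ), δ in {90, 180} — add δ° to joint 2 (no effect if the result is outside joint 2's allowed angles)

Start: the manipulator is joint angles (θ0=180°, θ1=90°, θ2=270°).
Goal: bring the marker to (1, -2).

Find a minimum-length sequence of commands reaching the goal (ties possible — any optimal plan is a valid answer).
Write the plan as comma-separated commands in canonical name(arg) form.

from: joint angles (θ0=180°, θ1=90°, θ2=270°)
t=1 rotate(2, 180) ⇒ joint angles (θ0=180°, θ1=90°, θ2=90°)
t=2 rotate(2, 90) ⇒ joint angles (θ0=180°, θ1=90°, θ2=180°)
t=3 rotate(0, -90) ⇒ joint angles (θ0=90°, θ1=90°, θ2=180°)
t=4 rotate(0, -90) ⇒ joint angles (θ0=0°, θ1=90°, θ2=180°)
t=5 rotate(1, 180) ⇒ joint angles (θ0=0°, θ1=270°, θ2=180°)
minimal: 5 command(s), checked below 5.

rotate(2, 180), rotate(2, 90), rotate(0, -90), rotate(0, -90), rotate(1, 180)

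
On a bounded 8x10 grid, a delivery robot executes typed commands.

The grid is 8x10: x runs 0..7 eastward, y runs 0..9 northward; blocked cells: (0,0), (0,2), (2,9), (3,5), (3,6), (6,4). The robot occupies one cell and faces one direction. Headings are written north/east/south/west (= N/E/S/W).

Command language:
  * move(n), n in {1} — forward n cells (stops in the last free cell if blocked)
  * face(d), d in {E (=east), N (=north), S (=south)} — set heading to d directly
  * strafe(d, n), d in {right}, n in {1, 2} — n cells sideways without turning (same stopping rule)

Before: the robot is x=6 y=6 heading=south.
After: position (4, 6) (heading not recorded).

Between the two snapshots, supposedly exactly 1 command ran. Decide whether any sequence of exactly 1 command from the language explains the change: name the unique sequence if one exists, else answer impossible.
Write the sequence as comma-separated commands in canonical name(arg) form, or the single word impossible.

strafe(right, 2)

t0: x=6 y=6 heading=south
t=1 strafe(right, 2) ⇒ x=4 y=6 heading=south
uniquely the one of 6 1-step routes that fits.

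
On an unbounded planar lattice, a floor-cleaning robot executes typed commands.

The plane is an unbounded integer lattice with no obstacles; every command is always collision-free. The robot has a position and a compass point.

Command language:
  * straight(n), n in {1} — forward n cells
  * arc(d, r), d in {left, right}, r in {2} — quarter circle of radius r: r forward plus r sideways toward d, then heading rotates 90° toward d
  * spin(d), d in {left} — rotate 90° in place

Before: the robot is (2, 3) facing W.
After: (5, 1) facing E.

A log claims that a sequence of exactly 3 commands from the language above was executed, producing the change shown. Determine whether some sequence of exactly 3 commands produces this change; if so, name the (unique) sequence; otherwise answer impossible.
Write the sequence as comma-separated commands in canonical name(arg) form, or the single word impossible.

key: running straight(1) before spin(left) would end elsewhere — order is forced
start: (2, 3) facing W
t=1 spin(left) ⇒ (2, 3) facing S
t=2 arc(left, 2) ⇒ (4, 1) facing E
t=3 straight(1) ⇒ (5, 1) facing E
no rival 3-sequence matches.

spin(left), arc(left, 2), straight(1)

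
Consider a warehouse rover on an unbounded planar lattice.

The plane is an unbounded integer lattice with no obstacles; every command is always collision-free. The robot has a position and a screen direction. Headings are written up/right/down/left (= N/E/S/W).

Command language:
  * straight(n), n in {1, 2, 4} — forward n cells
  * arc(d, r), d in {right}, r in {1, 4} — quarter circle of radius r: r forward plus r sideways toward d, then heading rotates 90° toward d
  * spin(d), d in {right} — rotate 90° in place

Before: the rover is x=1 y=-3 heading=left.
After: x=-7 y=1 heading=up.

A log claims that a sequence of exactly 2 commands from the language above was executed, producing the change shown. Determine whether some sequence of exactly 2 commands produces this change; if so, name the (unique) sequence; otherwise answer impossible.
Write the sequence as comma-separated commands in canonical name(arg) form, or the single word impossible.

key: cell and facing (now N) both changed — the 2 commands mix motion and turning
from: x=1 y=-3 heading=left
step 1 (straight(4)): x=-3 y=-3 heading=left
step 2 (arc(right, 4)): x=-7 y=1 heading=up
all 36 alternatives checked — unique.

straight(4), arc(right, 4)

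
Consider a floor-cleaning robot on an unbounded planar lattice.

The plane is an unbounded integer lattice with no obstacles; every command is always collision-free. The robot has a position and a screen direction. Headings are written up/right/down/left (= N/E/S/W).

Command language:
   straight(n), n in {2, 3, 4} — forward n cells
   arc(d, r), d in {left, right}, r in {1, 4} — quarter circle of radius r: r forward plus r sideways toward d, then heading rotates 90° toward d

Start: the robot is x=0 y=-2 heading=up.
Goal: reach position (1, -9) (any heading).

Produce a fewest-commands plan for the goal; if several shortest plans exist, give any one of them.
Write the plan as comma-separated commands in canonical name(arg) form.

arc(right, 1), arc(right, 4), arc(right, 4)

from: x=0 y=-2 heading=up
1. arc(right, 1) → x=1 y=-1 heading=right
2. arc(right, 4) → x=5 y=-5 heading=down
3. arc(right, 4) → x=1 y=-9 heading=left
nothing shorter than 3 reaches the goal.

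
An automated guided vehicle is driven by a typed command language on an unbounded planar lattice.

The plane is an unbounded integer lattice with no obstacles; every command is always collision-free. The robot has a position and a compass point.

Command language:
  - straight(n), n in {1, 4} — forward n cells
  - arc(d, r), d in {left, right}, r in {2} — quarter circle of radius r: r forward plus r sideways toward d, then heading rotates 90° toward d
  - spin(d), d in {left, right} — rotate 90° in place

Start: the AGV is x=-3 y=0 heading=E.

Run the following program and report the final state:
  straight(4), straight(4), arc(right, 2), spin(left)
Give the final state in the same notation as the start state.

x=7 y=-2 heading=E

start: x=-3 y=0 heading=E
1. straight(4) → x=1 y=0 heading=E
2. straight(4) → x=5 y=0 heading=E
3. arc(right, 2) → x=7 y=-2 heading=S
4. spin(left) → x=7 y=-2 heading=E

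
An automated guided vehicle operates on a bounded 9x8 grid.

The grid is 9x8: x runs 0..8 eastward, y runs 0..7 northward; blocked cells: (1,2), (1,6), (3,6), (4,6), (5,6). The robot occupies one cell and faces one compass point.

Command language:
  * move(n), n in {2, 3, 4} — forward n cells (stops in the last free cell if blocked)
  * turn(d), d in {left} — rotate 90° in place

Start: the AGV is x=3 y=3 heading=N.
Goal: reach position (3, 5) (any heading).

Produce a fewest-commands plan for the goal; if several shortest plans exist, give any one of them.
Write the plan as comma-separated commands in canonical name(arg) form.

start: x=3 y=3 heading=N
[1] after move(3): x=3 y=5 heading=N
shorter routes all fall short; 1 is best.

move(3)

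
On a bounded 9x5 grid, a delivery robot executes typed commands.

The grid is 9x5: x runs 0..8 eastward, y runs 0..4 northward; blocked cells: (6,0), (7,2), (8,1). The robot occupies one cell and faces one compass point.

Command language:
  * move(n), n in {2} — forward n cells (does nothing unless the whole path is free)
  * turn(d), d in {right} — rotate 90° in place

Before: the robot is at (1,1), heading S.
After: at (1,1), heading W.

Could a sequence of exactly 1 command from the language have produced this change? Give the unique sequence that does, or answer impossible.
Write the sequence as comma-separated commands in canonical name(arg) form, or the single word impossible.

key: parked at (1,1) the whole time — nothing moves the robot
start: at (1,1), heading S
1. turn(right) → at (1,1), heading W
no other 1-command option fits: unique.

turn(right)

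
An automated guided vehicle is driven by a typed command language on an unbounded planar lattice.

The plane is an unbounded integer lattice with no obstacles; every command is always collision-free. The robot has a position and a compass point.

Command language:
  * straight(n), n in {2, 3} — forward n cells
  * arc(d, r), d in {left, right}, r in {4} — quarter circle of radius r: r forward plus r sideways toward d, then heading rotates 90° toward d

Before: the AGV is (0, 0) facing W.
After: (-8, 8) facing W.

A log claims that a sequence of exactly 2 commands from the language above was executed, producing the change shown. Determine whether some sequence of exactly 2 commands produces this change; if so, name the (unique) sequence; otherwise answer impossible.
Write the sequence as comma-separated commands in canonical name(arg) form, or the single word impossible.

arc(right, 4), arc(left, 4)

key: order matters: swapping arc(right, 4) and arc(left, 4) lands elsewhere
start: (0, 0) facing W
step 1 (arc(right, 4)): (-4, 4) facing N
step 2 (arc(left, 4)): (-8, 8) facing W
uniquely the one of 16 2-step routes that fits.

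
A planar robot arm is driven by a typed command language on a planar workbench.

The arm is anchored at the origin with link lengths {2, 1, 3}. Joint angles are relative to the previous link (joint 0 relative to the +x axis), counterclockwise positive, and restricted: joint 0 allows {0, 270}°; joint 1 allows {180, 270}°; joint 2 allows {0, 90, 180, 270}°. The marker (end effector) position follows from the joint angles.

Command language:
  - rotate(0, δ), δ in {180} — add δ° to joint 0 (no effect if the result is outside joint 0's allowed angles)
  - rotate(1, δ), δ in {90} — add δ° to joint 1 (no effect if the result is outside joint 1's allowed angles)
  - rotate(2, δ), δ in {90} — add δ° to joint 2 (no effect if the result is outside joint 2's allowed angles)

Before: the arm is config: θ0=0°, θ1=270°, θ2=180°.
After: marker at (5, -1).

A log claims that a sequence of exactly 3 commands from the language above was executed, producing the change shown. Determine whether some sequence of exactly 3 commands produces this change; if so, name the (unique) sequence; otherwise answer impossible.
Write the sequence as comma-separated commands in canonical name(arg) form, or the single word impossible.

initial: config: θ0=0°, θ1=270°, θ2=180°
step 1 (rotate(2, 90)): config: θ0=0°, θ1=270°, θ2=270°
step 2 (rotate(2, 90)): config: θ0=0°, θ1=270°, θ2=0°
step 3 (rotate(2, 90)): config: θ0=0°, θ1=270°, θ2=90°
uniquely the one of 27 3-step routes that fits.

rotate(2, 90), rotate(2, 90), rotate(2, 90)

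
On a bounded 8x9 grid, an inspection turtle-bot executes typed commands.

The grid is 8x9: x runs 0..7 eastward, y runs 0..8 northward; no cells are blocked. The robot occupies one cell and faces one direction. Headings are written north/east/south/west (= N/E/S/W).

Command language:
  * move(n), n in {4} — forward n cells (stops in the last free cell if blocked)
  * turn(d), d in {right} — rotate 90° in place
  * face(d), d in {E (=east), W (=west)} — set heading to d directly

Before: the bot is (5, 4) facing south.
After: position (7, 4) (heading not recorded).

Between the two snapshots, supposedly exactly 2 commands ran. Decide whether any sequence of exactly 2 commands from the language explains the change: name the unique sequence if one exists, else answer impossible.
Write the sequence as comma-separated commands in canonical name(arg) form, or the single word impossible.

key: running move(4) before face(E) would end elsewhere — order is forced
initial: (5, 4) facing south
[1] after face(E): (5, 4) facing east
[2] after move(4): (7, 4) facing east
all 16 alternatives checked — unique.

face(E), move(4)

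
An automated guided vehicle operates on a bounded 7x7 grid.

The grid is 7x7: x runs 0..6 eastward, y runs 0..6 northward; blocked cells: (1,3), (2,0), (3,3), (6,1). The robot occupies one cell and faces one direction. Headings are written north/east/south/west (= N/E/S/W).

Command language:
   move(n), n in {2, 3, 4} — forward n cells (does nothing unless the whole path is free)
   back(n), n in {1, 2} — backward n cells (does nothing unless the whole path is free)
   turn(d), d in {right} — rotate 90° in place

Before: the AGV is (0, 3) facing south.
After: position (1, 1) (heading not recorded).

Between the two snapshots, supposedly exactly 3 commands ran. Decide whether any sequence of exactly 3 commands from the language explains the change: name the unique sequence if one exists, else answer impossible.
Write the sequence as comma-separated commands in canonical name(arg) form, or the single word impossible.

move(2), turn(right), back(1)

key: order matters: swapping move(2) and back(1) lands elsewhere
initial: (0, 3) facing south
1. move(2) → (0, 1) facing south
2. turn(right) → (0, 1) facing west
3. back(1) → (1, 1) facing west
all 216 alternatives checked — unique.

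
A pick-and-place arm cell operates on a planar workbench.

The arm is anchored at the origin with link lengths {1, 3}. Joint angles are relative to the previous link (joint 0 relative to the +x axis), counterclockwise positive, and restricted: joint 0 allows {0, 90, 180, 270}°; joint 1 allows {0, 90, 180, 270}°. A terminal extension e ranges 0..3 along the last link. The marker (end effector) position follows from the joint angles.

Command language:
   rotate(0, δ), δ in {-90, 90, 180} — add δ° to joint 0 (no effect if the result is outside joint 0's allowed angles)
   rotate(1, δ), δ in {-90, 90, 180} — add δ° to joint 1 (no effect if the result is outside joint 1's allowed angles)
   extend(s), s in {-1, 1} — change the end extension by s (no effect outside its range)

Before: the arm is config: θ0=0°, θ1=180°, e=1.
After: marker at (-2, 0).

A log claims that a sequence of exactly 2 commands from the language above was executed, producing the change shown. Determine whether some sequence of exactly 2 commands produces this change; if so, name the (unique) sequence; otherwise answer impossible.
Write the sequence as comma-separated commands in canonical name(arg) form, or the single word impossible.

start: config: θ0=0°, θ1=180°, e=1
1. extend(-1) → config: θ0=0°, θ1=180°, e=0
2. extend(-1) → config: θ0=0°, θ1=180°, e=0
no other 2-command option fits: unique.

extend(-1), extend(-1)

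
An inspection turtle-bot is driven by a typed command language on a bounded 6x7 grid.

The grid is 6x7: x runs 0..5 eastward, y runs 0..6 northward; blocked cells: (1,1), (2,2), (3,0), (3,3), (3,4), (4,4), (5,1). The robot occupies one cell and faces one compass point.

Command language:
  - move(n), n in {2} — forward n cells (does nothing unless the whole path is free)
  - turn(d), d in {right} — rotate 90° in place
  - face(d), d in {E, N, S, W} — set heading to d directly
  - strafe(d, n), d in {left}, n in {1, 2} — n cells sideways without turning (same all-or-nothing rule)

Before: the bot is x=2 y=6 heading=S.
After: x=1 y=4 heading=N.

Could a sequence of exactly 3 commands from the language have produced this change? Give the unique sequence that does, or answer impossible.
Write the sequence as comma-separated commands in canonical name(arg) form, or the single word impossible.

key: position moved to (1,4) AND the heading swung to N — translation plus rotation needed
t0: x=2 y=6 heading=S
step 1 (move(2)): x=2 y=4 heading=S
step 2 (face(N)): x=2 y=4 heading=N
step 3 (strafe(left, 1)): x=1 y=4 heading=N
uniquely the one of 512 3-step routes that fits.

move(2), face(N), strafe(left, 1)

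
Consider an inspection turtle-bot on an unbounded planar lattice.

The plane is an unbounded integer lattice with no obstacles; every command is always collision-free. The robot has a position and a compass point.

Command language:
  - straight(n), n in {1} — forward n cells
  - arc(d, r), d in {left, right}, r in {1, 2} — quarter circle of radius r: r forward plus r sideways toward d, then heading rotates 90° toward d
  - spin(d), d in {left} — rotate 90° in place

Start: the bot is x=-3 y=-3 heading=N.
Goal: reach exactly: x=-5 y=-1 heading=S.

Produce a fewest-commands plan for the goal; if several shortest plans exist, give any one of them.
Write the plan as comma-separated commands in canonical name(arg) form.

arc(left, 2), spin(left)

start: x=-3 y=-3 heading=N
1. arc(left, 2) → x=-5 y=-1 heading=W
2. spin(left) → x=-5 y=-1 heading=S
shorter routes all fall short; 2 is best.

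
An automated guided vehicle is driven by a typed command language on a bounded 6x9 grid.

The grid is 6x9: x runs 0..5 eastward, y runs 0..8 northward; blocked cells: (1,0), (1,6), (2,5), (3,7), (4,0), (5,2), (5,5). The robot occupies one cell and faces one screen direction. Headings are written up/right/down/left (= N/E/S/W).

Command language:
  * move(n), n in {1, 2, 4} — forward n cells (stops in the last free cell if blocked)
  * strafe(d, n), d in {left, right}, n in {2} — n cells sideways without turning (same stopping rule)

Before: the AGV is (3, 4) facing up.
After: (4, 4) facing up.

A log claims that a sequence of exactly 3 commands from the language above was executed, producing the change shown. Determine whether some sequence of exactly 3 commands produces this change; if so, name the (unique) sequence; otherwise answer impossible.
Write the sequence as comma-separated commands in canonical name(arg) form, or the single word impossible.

every 3-command combo misses the target.

impossible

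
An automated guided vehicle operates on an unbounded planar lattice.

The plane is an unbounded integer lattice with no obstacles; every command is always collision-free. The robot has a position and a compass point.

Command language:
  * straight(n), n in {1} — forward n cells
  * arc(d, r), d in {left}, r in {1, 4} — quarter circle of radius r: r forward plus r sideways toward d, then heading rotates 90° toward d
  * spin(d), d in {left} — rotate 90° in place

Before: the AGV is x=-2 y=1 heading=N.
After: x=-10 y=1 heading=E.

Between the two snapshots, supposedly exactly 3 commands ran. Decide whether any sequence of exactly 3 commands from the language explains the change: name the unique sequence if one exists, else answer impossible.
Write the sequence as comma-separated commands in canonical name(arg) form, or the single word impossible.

arc(left, 4), arc(left, 4), spin(left)

key: cell and facing (now E) both changed — the 3 commands mix motion and turning
from: x=-2 y=1 heading=N
1. arc(left, 4) → x=-6 y=5 heading=W
2. arc(left, 4) → x=-10 y=1 heading=S
3. spin(left) → x=-10 y=1 heading=E
all 64 alternatives checked — unique.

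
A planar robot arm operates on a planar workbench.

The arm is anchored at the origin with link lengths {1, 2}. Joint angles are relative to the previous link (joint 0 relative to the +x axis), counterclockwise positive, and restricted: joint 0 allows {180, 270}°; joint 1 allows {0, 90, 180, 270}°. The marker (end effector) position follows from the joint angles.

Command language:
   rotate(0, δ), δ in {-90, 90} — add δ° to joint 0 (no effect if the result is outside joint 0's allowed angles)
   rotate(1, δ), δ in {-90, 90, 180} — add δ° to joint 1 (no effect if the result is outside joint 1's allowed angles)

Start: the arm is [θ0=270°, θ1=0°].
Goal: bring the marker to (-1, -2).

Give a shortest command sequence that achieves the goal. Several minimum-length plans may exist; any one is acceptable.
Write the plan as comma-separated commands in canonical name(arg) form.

rotate(1, 90), rotate(0, -90)

from: [θ0=270°, θ1=0°]
[1] after rotate(1, 90): [θ0=270°, θ1=90°]
[2] after rotate(0, -90): [θ0=180°, θ1=90°]
nothing shorter than 2 reaches the goal.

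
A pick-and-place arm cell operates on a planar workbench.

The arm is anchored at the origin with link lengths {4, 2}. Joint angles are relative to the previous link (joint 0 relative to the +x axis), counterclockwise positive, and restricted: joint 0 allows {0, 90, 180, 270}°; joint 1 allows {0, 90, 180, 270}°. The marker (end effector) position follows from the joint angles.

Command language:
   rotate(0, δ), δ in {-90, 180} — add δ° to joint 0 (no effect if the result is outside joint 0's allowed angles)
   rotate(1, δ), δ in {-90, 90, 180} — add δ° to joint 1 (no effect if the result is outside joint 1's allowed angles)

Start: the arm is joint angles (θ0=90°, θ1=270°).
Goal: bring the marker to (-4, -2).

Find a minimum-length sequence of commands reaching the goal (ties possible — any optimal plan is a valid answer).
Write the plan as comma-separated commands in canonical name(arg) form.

start: joint angles (θ0=90°, θ1=270°)
[1] after rotate(0, 180): joint angles (θ0=270°, θ1=270°)
[2] after rotate(0, -90): joint angles (θ0=180°, θ1=270°)
[3] after rotate(1, 180): joint angles (θ0=180°, θ1=90°)
no 2-step plan works, so 3 is optimal.

rotate(0, 180), rotate(0, -90), rotate(1, 180)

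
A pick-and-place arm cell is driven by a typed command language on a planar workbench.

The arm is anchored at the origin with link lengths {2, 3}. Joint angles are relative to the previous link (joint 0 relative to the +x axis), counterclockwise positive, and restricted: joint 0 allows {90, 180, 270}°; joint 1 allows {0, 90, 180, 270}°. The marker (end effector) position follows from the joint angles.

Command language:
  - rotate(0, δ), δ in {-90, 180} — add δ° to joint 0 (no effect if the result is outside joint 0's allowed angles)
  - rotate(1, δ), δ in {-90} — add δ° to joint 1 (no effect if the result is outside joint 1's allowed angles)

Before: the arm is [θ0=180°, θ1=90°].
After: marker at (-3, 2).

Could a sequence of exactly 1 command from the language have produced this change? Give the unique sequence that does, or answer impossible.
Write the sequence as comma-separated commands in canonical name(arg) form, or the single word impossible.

from: [θ0=180°, θ1=90°]
[1] after rotate(0, -90): [θ0=90°, θ1=90°]
no other 1-command option fits: unique.

rotate(0, -90)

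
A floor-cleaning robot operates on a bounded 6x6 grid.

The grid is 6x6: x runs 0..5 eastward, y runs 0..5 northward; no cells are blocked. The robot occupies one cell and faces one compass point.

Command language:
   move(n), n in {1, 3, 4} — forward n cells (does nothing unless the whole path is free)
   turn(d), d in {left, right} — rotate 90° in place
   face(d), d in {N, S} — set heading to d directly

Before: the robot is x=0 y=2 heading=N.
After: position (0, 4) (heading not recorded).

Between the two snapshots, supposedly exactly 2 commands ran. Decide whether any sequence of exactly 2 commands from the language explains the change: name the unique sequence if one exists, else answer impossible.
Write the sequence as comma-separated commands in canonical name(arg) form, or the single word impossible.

move(1), move(1)

from: x=0 y=2 heading=N
t=1 move(1) ⇒ x=0 y=3 heading=N
t=2 move(1) ⇒ x=0 y=4 heading=N
all 49 alternatives checked — unique.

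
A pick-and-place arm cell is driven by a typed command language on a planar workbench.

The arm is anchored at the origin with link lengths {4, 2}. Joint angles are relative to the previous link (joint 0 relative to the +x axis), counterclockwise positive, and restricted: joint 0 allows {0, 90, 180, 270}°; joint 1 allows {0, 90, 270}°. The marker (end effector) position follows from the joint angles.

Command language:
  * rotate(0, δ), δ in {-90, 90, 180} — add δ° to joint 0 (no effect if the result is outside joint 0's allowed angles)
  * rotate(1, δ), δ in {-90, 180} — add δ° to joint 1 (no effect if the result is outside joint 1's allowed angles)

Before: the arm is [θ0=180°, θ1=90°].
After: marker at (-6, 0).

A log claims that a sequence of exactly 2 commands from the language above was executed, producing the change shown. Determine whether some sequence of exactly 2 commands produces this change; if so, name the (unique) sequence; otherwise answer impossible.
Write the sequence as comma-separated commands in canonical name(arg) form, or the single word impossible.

rotate(1, -90), rotate(1, 180)

key: order matters: swapping rotate(1, -90) and rotate(1, 180) lands elsewhere
initial: [θ0=180°, θ1=90°]
step 1 (rotate(1, -90)): [θ0=180°, θ1=0°]
step 2 (rotate(1, 180)): [θ0=180°, θ1=0°]
no other 2-command option fits: unique.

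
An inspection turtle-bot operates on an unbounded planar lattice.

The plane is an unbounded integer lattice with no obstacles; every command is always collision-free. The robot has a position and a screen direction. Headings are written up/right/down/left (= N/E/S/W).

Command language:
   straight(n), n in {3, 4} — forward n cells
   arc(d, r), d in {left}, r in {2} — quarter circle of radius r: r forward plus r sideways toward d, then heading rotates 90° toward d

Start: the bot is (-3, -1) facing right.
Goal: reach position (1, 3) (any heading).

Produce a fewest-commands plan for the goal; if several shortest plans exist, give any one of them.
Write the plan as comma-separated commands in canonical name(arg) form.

initial: (-3, -1) facing right
step 1 (straight(4)): (1, -1) facing right
step 2 (arc(left, 2)): (3, 1) facing up
step 3 (arc(left, 2)): (1, 3) facing left
minimal: 3 command(s), checked below 3.

straight(4), arc(left, 2), arc(left, 2)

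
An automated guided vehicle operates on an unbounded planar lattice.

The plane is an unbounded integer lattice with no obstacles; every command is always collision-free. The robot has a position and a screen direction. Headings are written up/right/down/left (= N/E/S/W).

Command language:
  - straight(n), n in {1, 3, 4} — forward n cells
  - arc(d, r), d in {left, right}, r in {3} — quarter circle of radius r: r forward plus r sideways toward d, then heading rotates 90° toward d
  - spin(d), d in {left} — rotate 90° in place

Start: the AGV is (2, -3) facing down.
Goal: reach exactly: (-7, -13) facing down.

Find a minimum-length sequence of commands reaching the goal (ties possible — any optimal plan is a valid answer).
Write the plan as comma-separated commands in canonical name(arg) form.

initial: (2, -3) facing down
[1] after straight(4): (2, -7) facing down
[2] after arc(right, 3): (-1, -10) facing left
[3] after straight(3): (-4, -10) facing left
[4] after arc(left, 3): (-7, -13) facing down
nothing shorter than 4 reaches the goal.

straight(4), arc(right, 3), straight(3), arc(left, 3)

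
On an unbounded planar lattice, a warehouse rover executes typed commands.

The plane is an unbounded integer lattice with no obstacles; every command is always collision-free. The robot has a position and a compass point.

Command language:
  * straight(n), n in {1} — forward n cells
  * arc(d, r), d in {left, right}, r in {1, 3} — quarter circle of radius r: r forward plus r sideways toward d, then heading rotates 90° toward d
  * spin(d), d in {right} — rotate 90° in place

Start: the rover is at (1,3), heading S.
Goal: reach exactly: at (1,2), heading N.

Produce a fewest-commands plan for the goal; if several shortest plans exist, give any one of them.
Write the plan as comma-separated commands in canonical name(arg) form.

straight(1), spin(right), spin(right)

begin: at (1,3), heading S
[1] after straight(1): at (1,2), heading S
[2] after spin(right): at (1,2), heading W
[3] after spin(right): at (1,2), heading N
minimal: 3 command(s), checked below 3.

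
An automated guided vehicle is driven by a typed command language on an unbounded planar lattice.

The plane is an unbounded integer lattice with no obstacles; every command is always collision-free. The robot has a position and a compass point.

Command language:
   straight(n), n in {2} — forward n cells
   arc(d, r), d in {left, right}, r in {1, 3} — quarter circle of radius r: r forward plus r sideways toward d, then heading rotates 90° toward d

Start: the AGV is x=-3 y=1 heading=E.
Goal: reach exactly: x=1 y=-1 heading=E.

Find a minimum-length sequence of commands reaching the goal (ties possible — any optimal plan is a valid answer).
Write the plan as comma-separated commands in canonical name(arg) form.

start: x=-3 y=1 heading=E
t=1 straight(2) ⇒ x=-1 y=1 heading=E
t=2 arc(right, 1) ⇒ x=0 y=0 heading=S
t=3 arc(left, 1) ⇒ x=1 y=-1 heading=E
shorter routes all fall short; 3 is best.

straight(2), arc(right, 1), arc(left, 1)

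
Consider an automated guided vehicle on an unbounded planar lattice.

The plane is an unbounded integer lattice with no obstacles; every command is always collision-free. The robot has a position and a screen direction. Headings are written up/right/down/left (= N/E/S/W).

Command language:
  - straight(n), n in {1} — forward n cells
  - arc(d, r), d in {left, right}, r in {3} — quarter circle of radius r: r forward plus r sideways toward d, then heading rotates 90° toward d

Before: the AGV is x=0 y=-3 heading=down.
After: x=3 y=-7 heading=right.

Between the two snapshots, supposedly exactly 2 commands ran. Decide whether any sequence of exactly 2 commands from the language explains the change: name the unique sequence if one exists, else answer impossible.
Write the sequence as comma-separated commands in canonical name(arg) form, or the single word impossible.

straight(1), arc(left, 3)

key: order matters: swapping straight(1) and arc(left, 3) lands elsewhere
initial: x=0 y=-3 heading=down
1. straight(1) → x=0 y=-4 heading=down
2. arc(left, 3) → x=3 y=-7 heading=right
uniquely the one of 9 2-step routes that fits.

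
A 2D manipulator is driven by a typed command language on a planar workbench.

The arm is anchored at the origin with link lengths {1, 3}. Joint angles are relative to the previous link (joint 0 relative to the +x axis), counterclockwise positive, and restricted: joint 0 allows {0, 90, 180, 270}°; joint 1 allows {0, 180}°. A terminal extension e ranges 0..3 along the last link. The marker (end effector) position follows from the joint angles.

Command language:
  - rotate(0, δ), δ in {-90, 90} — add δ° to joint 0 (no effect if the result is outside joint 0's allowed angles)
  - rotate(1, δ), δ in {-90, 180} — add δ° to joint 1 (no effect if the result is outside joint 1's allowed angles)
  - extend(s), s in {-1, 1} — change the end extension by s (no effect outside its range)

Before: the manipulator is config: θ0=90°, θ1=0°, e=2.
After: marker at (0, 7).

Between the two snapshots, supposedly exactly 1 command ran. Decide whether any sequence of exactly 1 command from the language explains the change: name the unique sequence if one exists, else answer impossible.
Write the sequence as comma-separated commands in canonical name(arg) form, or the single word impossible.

extend(1)

begin: config: θ0=90°, θ1=0°, e=2
t=1 extend(1) ⇒ config: θ0=90°, θ1=0°, e=3
all 6 alternatives checked — unique.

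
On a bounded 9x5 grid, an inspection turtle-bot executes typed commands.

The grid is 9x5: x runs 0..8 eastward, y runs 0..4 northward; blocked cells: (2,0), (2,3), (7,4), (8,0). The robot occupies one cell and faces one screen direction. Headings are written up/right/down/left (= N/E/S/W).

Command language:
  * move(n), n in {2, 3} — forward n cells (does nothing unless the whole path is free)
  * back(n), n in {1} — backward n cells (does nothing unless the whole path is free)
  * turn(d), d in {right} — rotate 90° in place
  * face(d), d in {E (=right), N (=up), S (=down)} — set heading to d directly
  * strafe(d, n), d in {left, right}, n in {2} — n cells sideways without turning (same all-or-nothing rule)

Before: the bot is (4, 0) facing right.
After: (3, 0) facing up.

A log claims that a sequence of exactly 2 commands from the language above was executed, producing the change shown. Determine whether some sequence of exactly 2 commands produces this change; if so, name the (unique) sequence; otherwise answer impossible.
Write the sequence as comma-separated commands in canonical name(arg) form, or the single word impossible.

back(1), face(N)

key: cell and facing (now N) both changed — the 2 commands mix motion and turning
initial: (4, 0) facing right
t=1 back(1) ⇒ (3, 0) facing right
t=2 face(N) ⇒ (3, 0) facing up
uniquely the one of 81 2-step routes that fits.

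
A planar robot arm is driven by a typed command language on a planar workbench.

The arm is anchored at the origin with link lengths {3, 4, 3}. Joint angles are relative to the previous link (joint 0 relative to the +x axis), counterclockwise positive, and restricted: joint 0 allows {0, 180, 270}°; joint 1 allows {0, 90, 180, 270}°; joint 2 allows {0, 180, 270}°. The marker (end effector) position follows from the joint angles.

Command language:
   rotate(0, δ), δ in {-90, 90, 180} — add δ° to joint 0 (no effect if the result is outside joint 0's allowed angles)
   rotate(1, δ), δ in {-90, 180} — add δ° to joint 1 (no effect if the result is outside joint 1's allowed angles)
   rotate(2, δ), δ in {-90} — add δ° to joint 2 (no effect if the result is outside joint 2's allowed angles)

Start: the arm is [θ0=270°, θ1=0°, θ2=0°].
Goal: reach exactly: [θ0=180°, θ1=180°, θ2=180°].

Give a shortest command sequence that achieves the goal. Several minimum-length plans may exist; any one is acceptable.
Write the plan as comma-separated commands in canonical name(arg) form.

t0: [θ0=270°, θ1=0°, θ2=0°]
1. rotate(2, -90) → [θ0=270°, θ1=0°, θ2=270°]
2. rotate(2, -90) → [θ0=270°, θ1=0°, θ2=180°]
3. rotate(0, -90) → [θ0=180°, θ1=0°, θ2=180°]
4. rotate(1, 180) → [θ0=180°, θ1=180°, θ2=180°]
minimal: 4 command(s), checked below 4.

rotate(2, -90), rotate(2, -90), rotate(0, -90), rotate(1, 180)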